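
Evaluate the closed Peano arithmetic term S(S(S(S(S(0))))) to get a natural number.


Counting successors applied to 0:
5 applications of S to 0 = 5

5


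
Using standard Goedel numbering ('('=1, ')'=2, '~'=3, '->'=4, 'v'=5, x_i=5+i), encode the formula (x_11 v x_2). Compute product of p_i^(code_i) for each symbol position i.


Formula: (x_11 v x_2)
Symbol codes: [1, 16, 5, 7, 2]
Primes: [2, 3, 5, 7, 11]
p_1^1 = 2^1 = 2
p_2^16 = 3^16 = 43046721
p_3^5 = 5^5 = 3125
p_4^7 = 7^7 = 823543
p_5^2 = 11^2 = 121
Product = 26809686975330393750

26809686975330393750


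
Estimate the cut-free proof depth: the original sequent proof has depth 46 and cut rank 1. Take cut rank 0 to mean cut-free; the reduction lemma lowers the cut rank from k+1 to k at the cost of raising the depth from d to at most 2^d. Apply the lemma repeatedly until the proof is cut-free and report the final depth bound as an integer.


Each rank reduction sends depth d to at most 2^d; cut rank r needs r reductions.
2_0(46) = 46
2_1(46) = 2^46 = 70368744177664
Cut-free depth bound = 70368744177664

70368744177664


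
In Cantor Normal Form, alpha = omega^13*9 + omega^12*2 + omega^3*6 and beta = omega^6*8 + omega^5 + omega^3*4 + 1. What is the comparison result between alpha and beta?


Compare term by term from highest exponent:
alpha = omega^13*9 + omega^12*2 + omega^3*6
beta = omega^6*8 + omega^5 + omega^3*4 + 1
Term 1: alpha has omega^13*9, beta has omega^6*8
Term 2: alpha has omega^12*2, beta has omega^5*1
Term 3: alpha has omega^3*6, beta has omega^3*4
Term 4: alpha has omega^0*0, beta has omega^0*1
Result: alpha > beta

alpha > beta


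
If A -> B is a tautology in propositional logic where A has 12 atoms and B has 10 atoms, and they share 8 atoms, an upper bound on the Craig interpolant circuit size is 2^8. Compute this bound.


Shared atoms = 8
Craig interpolant size bound = 2^8
= 256

256


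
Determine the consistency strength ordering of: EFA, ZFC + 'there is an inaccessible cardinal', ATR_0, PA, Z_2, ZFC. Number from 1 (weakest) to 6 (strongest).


Ordering by consistency strength:
1. EFA
2. PA
3. ATR_0
4. Z_2
5. ZFC
6. ZFC + 'there is an inaccessible cardinal'


EFA=1, ZFC + 'there is an inaccessible cardinal'=6, ATR_0=3, PA=2, Z_2=4, ZFC=5


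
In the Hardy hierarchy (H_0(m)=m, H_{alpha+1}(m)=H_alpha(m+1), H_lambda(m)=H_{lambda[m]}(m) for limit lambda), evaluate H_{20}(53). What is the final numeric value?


H_20(53):
For finite ordinals k, H_k(n) = n + k (each successor step adds 1).
H_20(53) = 53 + 20 = 73

73


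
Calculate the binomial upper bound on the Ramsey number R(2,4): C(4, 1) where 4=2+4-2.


R(2,4) <= C(2+4-2, 2-1) = C(4, 1)
C(4, 1) = 4! / (1! * 3!)
= 4

4


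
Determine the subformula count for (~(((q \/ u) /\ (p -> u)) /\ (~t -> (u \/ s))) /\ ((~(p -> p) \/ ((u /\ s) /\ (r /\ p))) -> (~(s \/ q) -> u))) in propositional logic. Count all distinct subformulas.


Formula: (~(((q \/ u) /\ (p -> u)) /\ (~t -> (u \/ s))) /\ ((~(p -> p) \/ ((u /\ s) /\ (r /\ p))) -> (~(s \/ q) -> u)))
Subformulas found:
  1. r
  2. q
  3. u
  4. s
  5. t
  6. p
  7. ~t
  8. (p -> u)
  9. (r /\ p)
  10. (q \/ u)
  11. (s \/ q)
  12. (p -> p)
  13. (u \/ s)
  14. (u /\ s)
  15. ~(p -> p)
  16. ~(s \/ q)
  17. (~(s \/ q) -> u)
  18. (~t -> (u \/ s))
  19. ((q \/ u) /\ (p -> u))
  20. ((u /\ s) /\ (r /\ p))
  21. (~(p -> p) \/ ((u /\ s) /\ (r /\ p)))
  22. (((q \/ u) /\ (p -> u)) /\ (~t -> (u \/ s)))
  23. ~(((q \/ u) /\ (p -> u)) /\ (~t -> (u \/ s)))
  24. ((~(p -> p) \/ ((u /\ s) /\ (r /\ p))) -> (~(s \/ q) -> u))
  25. (~(((q \/ u) /\ (p -> u)) /\ (~t -> (u \/ s))) /\ ((~(p -> p) \/ ((u /\ s) /\ (r /\ p))) -> (~(s \/ q) -> u)))
Total distinct subformulas = 25

25


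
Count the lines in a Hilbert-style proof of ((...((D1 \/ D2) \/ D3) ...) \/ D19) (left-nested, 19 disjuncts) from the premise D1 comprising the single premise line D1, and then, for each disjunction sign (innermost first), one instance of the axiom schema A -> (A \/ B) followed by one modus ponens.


Building the left-nested 19-ary disjunction from D1:
- 1 premise line (D1)
- 19 disjuncts means 18 disjunction signs; each needs 1 axiom instance + 1 MP = 2 lines: 2 * 18 = 36
Total = 1 + 36 = 37 lines.

37


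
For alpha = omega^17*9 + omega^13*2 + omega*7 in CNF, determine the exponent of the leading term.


CNF: omega^17*9 + omega^13*2 + omega*7
The leading term is omega^17*9, which has exponent 17.

17


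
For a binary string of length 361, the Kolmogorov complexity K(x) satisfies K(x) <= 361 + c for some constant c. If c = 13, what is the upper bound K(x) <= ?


K(x) <= |x| + c = 361 + 13 = 374

374


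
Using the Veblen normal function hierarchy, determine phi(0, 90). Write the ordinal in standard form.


phi(0, 90):
phi(0, beta) = omega^beta by definition.
phi(0, 90) = omega^90

omega^90


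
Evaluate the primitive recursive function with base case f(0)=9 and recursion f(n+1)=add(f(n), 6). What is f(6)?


f(0) = 9
f(1) = add(f(0), 6) = add(9, 6) = 15
f(2) = add(f(1), 6) = add(15, 6) = 21
f(3) = add(f(2), 6) = add(21, 6) = 27
f(4) = add(f(3), 6) = add(27, 6) = 33
f(5) = add(f(4), 6) = add(33, 6) = 39
f(6) = add(f(5), 6) = add(39, 6) = 45


45


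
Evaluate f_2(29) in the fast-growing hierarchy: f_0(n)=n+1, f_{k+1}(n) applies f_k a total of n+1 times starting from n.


f_2(29) = f_1^30(29)
f_1(m) = 2m + 1.
Iterating: f_1^k(n) = 2^k*(n+1) - 1.
f_2(29) = 2^30*(29+1) - 1 = 1073741824*30 - 1 = 32212254719

32212254719


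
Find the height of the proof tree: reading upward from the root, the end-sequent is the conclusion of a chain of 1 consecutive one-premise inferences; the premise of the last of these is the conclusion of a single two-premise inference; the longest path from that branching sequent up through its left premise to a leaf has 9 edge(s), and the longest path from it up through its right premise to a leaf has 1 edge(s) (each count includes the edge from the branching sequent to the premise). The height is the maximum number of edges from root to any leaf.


Longest path through the left premise: 9 edges (measured from the branching sequent)
Longest path through the right premise: 1 edges
Height of the subtree rooted at the branching sequent: max(9, 1) = 9
The branching sequent sits 1 edges above the root (the chain of one-premise inferences), so height = 9 + 1 = 10

10


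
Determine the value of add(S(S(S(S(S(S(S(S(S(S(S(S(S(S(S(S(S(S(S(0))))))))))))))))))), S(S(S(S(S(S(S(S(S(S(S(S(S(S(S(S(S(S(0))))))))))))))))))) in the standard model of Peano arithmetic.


add(S^19(0), S^18(0)):
S^19(0) = 19
S^18(0) = 18
19 + 18 = 37

37


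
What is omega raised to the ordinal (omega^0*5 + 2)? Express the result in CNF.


omega^(omega^0*5 + 2):
omega^0 = 1, so the exponent is 5 + 2 = 7 (finite ordinal addition).
Result = omega^7, already a single CNF term.

omega^7


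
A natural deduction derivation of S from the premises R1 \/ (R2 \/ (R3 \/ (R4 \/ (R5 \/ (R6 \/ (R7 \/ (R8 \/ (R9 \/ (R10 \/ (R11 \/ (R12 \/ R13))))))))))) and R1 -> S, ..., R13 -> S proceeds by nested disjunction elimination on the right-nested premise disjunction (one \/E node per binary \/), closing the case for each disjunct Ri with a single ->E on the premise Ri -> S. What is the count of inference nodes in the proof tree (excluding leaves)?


The premise R1 \/ (R2 \/ (R3 \/ (R4 \/ (R5 \/ (R6 \/ (R7 \/ (R8 \/ (R9 \/ (R10 \/ (R11 \/ (R12 \/ R13))))))))))) contains 13 disjuncts, hence 12 binary \/ connectives.
- Each binary \/ is eliminated once: 12 \/E nodes.
- Each of the 13 cases Ri derives S by one ->E with Ri -> S: 13 ->E nodes.
Total = 12 + 13 = 25

25


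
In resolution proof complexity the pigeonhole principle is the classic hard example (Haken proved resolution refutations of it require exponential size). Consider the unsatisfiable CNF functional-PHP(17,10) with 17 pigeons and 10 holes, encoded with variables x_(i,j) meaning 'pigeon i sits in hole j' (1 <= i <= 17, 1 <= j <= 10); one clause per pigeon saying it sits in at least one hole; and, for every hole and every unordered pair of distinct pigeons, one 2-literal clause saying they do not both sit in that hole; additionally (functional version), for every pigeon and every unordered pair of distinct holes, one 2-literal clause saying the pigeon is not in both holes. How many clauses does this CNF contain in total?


functional-PHP(17,10): 17 pigeons, 10 holes, 17*10 = 170 variables.
- pigeon clauses: one per pigeon -> 17 clauses
- hole clauses: 10 holes * C(17,2) = 10 * 136 -> 1360 clauses
- functional clauses: 17 pigeons * C(10,2) = 17 * 45 -> 765 clauses
Total clauses = 17 + 1360 + 765 = 2142

2142


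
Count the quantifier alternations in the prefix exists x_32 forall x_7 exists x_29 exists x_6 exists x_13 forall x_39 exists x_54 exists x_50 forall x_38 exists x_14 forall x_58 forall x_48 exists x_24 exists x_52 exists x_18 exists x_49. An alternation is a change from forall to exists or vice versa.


Walk the prefix and count type changes:
  position 1: exists -> forall <-- alternation
  position 2: forall -> exists <-- alternation
  position 3: exists -> exists
  position 4: exists -> exists
  position 5: exists -> forall <-- alternation
  position 6: forall -> exists <-- alternation
  position 7: exists -> exists
  position 8: exists -> forall <-- alternation
  position 9: forall -> exists <-- alternation
  position 10: exists -> forall <-- alternation
  position 11: forall -> forall
  position 12: forall -> exists <-- alternation
  position 13: exists -> exists
  position 14: exists -> exists
  position 15: exists -> exists
Total alternations = 8

8


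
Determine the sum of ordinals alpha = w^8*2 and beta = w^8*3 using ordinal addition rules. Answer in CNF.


Ordinal addition w^8*2 + w^8*3:
Both terms have the same exponent 8.
w^e*c + w^e*d = w^e*(c+d).
Result = w^8*(2+3) = w^8*5

w^8*5


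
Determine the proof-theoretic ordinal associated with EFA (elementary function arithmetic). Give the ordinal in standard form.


The proof-theoretic ordinal of EFA (elementary function arithmetic) is a standard result in ordinal analysis.
This ordinal is the supremum of order types of primitive recursive well-orderings
that the theory can prove to be well-ordered.
For EFA (elementary function arithmetic), the proof-theoretic ordinal is omega^3.

omega^3


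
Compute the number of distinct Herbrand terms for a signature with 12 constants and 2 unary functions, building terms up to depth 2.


Herbrand terms by depth:
Depth 0: 12 constants
Depth 1: 24 new terms (running total: 36)
Depth 2: 48 new terms (running total: 84)
Total distinct ground terms = 84

84


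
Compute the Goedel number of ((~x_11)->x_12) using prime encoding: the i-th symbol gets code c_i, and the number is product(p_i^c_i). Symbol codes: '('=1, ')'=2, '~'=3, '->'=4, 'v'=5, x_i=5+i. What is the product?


Formula: ((~x_11)->x_12)
Symbol codes: [1, 1, 3, 16, 2, 4, 17, 2]
Primes: [2, 3, 5, 7, 11, 13, 17, 19]
p_1^1 = 2^1 = 2
p_2^1 = 3^1 = 3
p_3^3 = 5^3 = 125
p_4^16 = 7^16 = 33232930569601
p_5^2 = 11^2 = 121
p_6^4 = 13^4 = 28561
p_7^17 = 17^17 = 827240261886336764177
p_8^2 = 19^2 = 361
Product = 25723351278280423917153371740981167221504592750

25723351278280423917153371740981167221504592750


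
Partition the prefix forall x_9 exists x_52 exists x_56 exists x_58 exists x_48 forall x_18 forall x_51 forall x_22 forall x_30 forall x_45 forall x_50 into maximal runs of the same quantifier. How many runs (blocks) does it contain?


Alternations = 2.
Blocks = alternations + 1 = 3

3


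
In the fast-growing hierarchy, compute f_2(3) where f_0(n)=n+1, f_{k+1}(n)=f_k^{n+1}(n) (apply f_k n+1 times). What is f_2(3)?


f_2(3) = f_1^4(3)
f_1(m) = 2m + 1.
Iterating: f_1^k(n) = 2^k*(n+1) - 1.
f_2(3) = 2^4*(3+1) - 1 = 16*4 - 1 = 63

63


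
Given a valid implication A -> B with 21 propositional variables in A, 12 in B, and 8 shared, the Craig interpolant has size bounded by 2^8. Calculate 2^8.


Shared atoms = 8
Craig interpolant size bound = 2^8
= 256

256


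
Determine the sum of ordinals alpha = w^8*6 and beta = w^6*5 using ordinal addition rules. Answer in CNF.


Ordinal addition w^8*6 + w^6*5:
Leading exponent of alpha (8) > leading exponent of beta (6).
Since alpha's term has higher exponent than beta's leading term,
the sum is simply alpha followed by beta.
Result = w^8*6 + w^6*5

w^8*6 + w^6*5


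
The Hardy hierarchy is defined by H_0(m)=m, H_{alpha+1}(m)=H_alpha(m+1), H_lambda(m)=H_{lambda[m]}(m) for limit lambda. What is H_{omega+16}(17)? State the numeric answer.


H_{omega+16}(17):
Unwind the 16 successor steps: H_{omega+16}(17) = H_omega(17+16) = H_omega(33).
H_omega(m) = H_m(m) = m + m = 2m.
Result = 2 * 33 = 66

66


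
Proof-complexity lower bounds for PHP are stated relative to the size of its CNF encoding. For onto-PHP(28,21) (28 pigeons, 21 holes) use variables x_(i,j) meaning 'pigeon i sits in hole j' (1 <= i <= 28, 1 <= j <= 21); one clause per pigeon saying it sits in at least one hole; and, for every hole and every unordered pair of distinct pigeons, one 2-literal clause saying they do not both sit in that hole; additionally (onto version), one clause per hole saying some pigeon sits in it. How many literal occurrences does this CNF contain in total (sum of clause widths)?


onto-PHP(28,21): 28 pigeons, 21 holes, 28*21 = 588 variables.
- pigeon clauses: one per pigeon -> 28 clauses of width 21 -> 588 literals
- hole clauses: 21 holes * C(28,2) = 21 * 378 -> 7938 clauses of width 2 -> 15876 literals
- onto clauses: one per hole -> 21 clauses of width 28 -> 588 literals
Total literal occurrences = 588 + 15876 + 588 = 17052

17052


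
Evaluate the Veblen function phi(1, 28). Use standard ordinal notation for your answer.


phi(1, 28):
phi(1, beta) = epsilon_beta (the beta-th epsilon number).
phi(1, 28) = epsilon_28

epsilon_28


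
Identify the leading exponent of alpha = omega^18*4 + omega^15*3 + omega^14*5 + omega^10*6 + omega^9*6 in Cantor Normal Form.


CNF: omega^18*4 + omega^15*3 + omega^14*5 + omega^10*6 + omega^9*6
The leading term is omega^18*4, which has exponent 18.

18


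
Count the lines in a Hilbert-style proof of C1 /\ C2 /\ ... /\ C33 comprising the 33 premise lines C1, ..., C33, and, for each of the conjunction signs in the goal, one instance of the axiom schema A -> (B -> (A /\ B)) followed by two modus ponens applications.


Conjoining 33 premises:
- 33 premise lines
- the goal has 32 conjunction signs; each costs 1 axiom instance + 2 MP = 3 lines: 3 * 32 = 96
Total = 33 + 96 = 129 lines.

129


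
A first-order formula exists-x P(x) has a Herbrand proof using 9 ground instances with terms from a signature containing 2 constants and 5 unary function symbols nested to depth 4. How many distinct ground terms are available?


Herbrand terms by depth:
Depth 0: 2 constants
Depth 1: 10 new terms (running total: 12)
Depth 2: 50 new terms (running total: 62)
Depth 3: 250 new terms (running total: 312)
Depth 4: 1250 new terms (running total: 1562)
Total distinct ground terms = 1562

1562


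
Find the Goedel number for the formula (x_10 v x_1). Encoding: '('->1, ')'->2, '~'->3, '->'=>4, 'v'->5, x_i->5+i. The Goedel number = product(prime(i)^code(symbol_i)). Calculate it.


Formula: (x_10 v x_1)
Symbol codes: [1, 15, 5, 6, 2]
Primes: [2, 3, 5, 7, 11]
p_1^1 = 2^1 = 2
p_2^15 = 3^15 = 14348907
p_3^5 = 5^5 = 3125
p_4^6 = 7^6 = 117649
p_5^2 = 11^2 = 121
Product = 1276651760730018750

1276651760730018750


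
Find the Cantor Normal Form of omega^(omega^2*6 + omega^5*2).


omega^(omega^2*6 + omega^5*2):
In ordinal addition a term is absorbed by a following term of strictly larger exponent: 2 < 5, so omega^2*6 + omega^5*2 = omega^5*2.
omega raised to a CNF ordinal is a single CNF term: Result = omega^(omega^5*2)

omega^(omega^5*2)


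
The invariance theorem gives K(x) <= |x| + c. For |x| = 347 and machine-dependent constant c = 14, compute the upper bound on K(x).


K(x) <= |x| + c = 347 + 14 = 361

361


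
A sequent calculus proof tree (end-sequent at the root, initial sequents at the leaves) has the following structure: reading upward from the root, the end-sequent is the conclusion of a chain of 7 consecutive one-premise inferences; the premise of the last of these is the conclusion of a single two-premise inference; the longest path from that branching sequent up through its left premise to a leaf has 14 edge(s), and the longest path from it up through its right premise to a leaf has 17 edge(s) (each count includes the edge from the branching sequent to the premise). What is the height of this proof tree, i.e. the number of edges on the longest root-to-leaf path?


Longest path through the left premise: 14 edges (measured from the branching sequent)
Longest path through the right premise: 17 edges
Height of the subtree rooted at the branching sequent: max(14, 17) = 17
The branching sequent sits 7 edges above the root (the chain of one-premise inferences), so height = 17 + 7 = 24

24


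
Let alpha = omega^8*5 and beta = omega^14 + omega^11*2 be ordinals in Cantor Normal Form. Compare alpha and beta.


Compare term by term from highest exponent:
alpha = omega^8*5
beta = omega^14 + omega^11*2
Term 1: alpha has omega^8*5, beta has omega^14*1
Term 2: alpha has omega^0*0, beta has omega^11*2
Result: alpha < beta

alpha < beta


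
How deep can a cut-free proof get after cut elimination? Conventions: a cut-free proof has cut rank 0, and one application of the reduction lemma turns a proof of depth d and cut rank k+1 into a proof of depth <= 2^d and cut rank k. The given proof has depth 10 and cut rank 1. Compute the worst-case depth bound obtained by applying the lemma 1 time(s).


Each rank reduction sends depth d to at most 2^d; cut rank r needs r reductions.
2_0(10) = 10
2_1(10) = 2^10 = 1024
Cut-free depth bound = 1024

1024


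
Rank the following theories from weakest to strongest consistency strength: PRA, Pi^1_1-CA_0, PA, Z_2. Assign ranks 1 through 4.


Ordering by consistency strength:
1. PRA
2. PA
3. Pi^1_1-CA_0
4. Z_2


PRA=1, Pi^1_1-CA_0=3, PA=2, Z_2=4


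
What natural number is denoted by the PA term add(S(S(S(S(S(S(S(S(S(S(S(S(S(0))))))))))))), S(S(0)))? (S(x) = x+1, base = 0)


add(S^13(0), S^2(0)):
S^13(0) = 13
S^2(0) = 2
13 + 2 = 15

15


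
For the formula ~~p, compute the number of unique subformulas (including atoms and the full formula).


Formula: ~~p
Subformulas found:
  1. p
  2. ~p
  3. ~~p
Total distinct subformulas = 3

3


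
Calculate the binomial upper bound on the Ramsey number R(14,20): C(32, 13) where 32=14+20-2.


R(14,20) <= C(14+20-2, 14-1) = C(32, 13)
C(32, 13) = 32! / (13! * 19!)
= 347373600

347373600


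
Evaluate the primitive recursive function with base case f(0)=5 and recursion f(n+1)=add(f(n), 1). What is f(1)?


f(0) = 5
f(1) = add(f(0), 1) = add(5, 1) = 6


6


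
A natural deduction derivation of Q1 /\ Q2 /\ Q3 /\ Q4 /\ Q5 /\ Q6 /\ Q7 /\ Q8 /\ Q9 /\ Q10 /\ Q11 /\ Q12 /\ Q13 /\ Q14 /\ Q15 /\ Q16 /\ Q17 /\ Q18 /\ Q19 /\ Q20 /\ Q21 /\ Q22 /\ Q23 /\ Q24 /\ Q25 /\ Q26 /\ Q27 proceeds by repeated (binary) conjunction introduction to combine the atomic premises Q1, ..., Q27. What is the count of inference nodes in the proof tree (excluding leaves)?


The target conjunction has 27 conjuncts, i.e. 26 binary /\ connectives.
Each conjunction-intro joins two pieces, so 27 atoms require 27-1 = 26 applications.
Total inference nodes = 26

26


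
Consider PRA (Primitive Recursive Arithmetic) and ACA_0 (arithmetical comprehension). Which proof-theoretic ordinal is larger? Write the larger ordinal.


Proof-theoretic ordinal of PRA (Primitive Recursive Arithmetic): omega^omega
Proof-theoretic ordinal of ACA_0 (arithmetical comprehension): epsilon_0
Comparing: omega^omega < epsilon_0.
The larger ordinal is epsilon_0 (from ACA_0 (arithmetical comprehension)).

epsilon_0


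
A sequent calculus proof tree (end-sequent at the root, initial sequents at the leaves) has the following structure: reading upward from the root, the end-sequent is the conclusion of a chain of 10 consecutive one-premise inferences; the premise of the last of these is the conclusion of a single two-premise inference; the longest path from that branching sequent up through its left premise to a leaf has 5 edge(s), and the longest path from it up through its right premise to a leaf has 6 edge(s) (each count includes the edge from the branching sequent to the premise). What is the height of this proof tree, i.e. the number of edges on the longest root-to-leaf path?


Longest path through the left premise: 5 edges (measured from the branching sequent)
Longest path through the right premise: 6 edges
Height of the subtree rooted at the branching sequent: max(5, 6) = 6
The branching sequent sits 10 edges above the root (the chain of one-premise inferences), so height = 6 + 10 = 16

16


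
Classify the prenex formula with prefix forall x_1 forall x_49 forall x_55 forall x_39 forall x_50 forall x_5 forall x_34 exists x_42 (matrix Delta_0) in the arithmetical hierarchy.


Leading quantifier is forall, so the class is Pi.
Number of quantifier blocks = alternations + 1 = 1 + 1 = 2.
Classification: Pi_2

Pi_2


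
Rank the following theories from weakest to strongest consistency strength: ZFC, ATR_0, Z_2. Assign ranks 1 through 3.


Ordering by consistency strength:
1. ATR_0
2. Z_2
3. ZFC


ZFC=3, ATR_0=1, Z_2=2


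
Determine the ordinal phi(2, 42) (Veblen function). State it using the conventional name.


phi(2, 42):
phi(2, beta) = zeta_beta (the beta-th zeta number, fixed point of epsilon).
phi(2, 42) = zeta_42

zeta_42


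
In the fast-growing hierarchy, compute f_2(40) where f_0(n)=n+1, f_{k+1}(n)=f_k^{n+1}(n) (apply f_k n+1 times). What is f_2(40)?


f_2(40) = f_1^41(40)
f_1(m) = 2m + 1.
Iterating: f_1^k(n) = 2^k*(n+1) - 1.
f_2(40) = 2^41*(40+1) - 1 = 2199023255552*41 - 1 = 90159953477631

90159953477631


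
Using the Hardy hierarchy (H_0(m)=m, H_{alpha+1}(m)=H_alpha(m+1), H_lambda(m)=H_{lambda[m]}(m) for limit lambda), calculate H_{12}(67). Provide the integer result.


H_12(67):
For finite ordinals k, H_k(n) = n + k (each successor step adds 1).
H_12(67) = 67 + 12 = 79

79


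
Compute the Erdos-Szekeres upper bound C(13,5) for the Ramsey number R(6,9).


R(6,9) <= C(6+9-2, 6-1) = C(13, 5)
C(13, 5) = 13! / (5! * 8!)
= 1287

1287


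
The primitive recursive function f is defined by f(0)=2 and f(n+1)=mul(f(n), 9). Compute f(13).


f(0) = 2
f(1) = mul(f(0), 9) = mul(2, 9) = 18
f(2) = mul(f(1), 9) = mul(18, 9) = 162
f(3) = mul(f(2), 9) = mul(162, 9) = 1458
f(4) = mul(f(3), 9) = mul(1458, 9) = 13122
f(5) = mul(f(4), 9) = mul(13122, 9) = 118098
f(6) = mul(f(5), 9) = mul(118098, 9) = 1062882
f(7) = mul(f(6), 9) = mul(1062882, 9) = 9565938
f(8) = mul(f(7), 9) = mul(9565938, 9) = 86093442
f(9) = mul(f(8), 9) = mul(86093442, 9) = 774840978
f(10) = mul(f(9), 9) = mul(774840978, 9) = 6973568802
f(11) = mul(f(10), 9) = mul(6973568802, 9) = 62762119218
f(12) = mul(f(11), 9) = mul(62762119218, 9) = 564859072962
f(13) = mul(f(12), 9) = mul(564859072962, 9) = 5083731656658


5083731656658


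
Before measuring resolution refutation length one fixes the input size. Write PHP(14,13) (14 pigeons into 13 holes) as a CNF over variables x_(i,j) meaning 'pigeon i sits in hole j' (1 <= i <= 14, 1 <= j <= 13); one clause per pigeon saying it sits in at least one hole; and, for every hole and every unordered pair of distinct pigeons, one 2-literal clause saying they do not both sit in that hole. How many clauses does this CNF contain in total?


PHP(14,13): 14 pigeons, 13 holes, 14*13 = 182 variables.
- pigeon clauses: one per pigeon -> 14 clauses
- hole clauses: 13 holes * C(14,2) = 13 * 91 -> 1183 clauses
Total clauses = 14 + 1183 = 1197

1197


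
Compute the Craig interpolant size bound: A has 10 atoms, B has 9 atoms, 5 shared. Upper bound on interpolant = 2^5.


Shared atoms = 5
Craig interpolant size bound = 2^5
= 32

32


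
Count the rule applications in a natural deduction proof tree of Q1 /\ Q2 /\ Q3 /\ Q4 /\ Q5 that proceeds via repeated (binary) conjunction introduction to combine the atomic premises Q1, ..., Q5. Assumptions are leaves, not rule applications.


The target conjunction has 5 conjuncts, i.e. 4 binary /\ connectives.
Each conjunction-intro joins two pieces, so 5 atoms require 5-1 = 4 applications.
Total inference nodes = 4

4


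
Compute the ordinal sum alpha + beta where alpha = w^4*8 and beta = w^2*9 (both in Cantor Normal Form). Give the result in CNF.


Ordinal addition w^4*8 + w^2*9:
Leading exponent of alpha (4) > leading exponent of beta (2).
Since alpha's term has higher exponent than beta's leading term,
the sum is simply alpha followed by beta.
Result = w^4*8 + w^2*9

w^4*8 + w^2*9


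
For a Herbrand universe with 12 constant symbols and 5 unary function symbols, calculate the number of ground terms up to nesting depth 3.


Herbrand terms by depth:
Depth 0: 12 constants
Depth 1: 60 new terms (running total: 72)
Depth 2: 300 new terms (running total: 372)
Depth 3: 1500 new terms (running total: 1872)
Total distinct ground terms = 1872

1872


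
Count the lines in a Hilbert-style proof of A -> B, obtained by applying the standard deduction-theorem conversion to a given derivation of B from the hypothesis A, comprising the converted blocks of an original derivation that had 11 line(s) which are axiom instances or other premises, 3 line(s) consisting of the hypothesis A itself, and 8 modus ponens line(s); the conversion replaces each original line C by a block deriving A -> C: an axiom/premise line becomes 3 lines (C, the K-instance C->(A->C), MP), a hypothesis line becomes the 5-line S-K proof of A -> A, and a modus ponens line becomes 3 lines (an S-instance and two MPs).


Deduction-theorem conversion, block by block:
- 11 axiom/premise lines -> 3 lines each = 33
- 3 hypothesis lines -> 5 lines each (identity proof A->A) = 15
- 8 MP lines -> 3 lines each (S-instance, MP, MP) = 24
Total = 33 + 15 + 24 = 72 lines.

72


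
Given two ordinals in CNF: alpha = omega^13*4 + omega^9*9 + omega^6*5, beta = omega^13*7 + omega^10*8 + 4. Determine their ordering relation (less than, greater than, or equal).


Compare term by term from highest exponent:
alpha = omega^13*4 + omega^9*9 + omega^6*5
beta = omega^13*7 + omega^10*8 + 4
Term 1: alpha has omega^13*4, beta has omega^13*7
Term 2: alpha has omega^9*9, beta has omega^10*8
Term 3: alpha has omega^6*5, beta has omega^0*4
Result: alpha < beta

alpha < beta


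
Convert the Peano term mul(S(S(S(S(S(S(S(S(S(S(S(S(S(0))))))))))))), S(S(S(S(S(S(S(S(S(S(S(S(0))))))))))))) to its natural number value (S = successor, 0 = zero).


mul(S^13(0), S^12(0)):
S^13(0) = 13
S^12(0) = 12
13 * 12 = 156

156


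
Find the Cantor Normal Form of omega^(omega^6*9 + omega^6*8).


omega^(omega^6*9 + omega^6*8):
Both terms of the exponent have the same exponent 6, so they merge: omega^6*9 + omega^6*8 = omega^6*(9+8) = omega^6*17.
omega raised to a CNF ordinal is a single CNF term: Result = omega^(omega^6*17)

omega^(omega^6*17)


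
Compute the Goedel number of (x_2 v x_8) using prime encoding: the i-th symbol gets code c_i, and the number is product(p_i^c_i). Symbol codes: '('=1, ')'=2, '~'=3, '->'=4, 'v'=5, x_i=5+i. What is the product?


Formula: (x_2 v x_8)
Symbol codes: [1, 7, 5, 13, 2]
Primes: [2, 3, 5, 7, 11]
p_1^1 = 2^1 = 2
p_2^7 = 3^7 = 2187
p_3^5 = 5^5 = 3125
p_4^13 = 7^13 = 96889010407
p_5^2 = 11^2 = 121
Product = 160246550981082431250

160246550981082431250


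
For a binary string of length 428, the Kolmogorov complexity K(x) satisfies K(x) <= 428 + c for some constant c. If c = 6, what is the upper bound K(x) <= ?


K(x) <= |x| + c = 428 + 6 = 434

434


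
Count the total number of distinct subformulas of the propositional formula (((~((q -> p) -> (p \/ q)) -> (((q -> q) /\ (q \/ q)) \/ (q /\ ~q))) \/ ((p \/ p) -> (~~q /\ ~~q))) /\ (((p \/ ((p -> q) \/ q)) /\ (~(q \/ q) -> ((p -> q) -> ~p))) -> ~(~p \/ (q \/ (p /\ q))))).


Formula: (((~((q -> p) -> (p \/ q)) -> (((q -> q) /\ (q \/ q)) \/ (q /\ ~q))) \/ ((p \/ p) -> (~~q /\ ~~q))) /\ (((p \/ ((p -> q) \/ q)) /\ (~(q \/ q) -> ((p -> q) -> ~p))) -> ~(~p \/ (q \/ (p /\ q)))))
Subformulas found:
  1. q
  2. p
  3. ~p
  4. ~q
  5. ~~q
  6. (p \/ p)
  7. (p /\ q)
  8. (q -> p)
  9. (q -> q)
  10. (p \/ q)
  11. (p -> q)
  12. (q \/ q)
  13. ~(q \/ q)
  14. (q /\ ~q)
  15. (~~q /\ ~~q)
  16. ((p -> q) \/ q)
  17. (q \/ (p /\ q))
  18. ((p -> q) -> ~p)
  19. (p \/ ((p -> q) \/ q))
  20. ((q -> q) /\ (q \/ q))
  21. ((q -> p) -> (p \/ q))
  22. ~((q -> p) -> (p \/ q))
  23. (~p \/ (q \/ (p /\ q)))
  24. ~(~p \/ (q \/ (p /\ q)))
  25. ((p \/ p) -> (~~q /\ ~~q))
  26. (~(q \/ q) -> ((p -> q) -> ~p))
  27. (((q -> q) /\ (q \/ q)) \/ (q /\ ~q))
  28. ((p \/ ((p -> q) \/ q)) /\ (~(q \/ q) -> ((p -> q) -> ~p)))
  29. (~((q -> p) -> (p \/ q)) -> (((q -> q) /\ (q \/ q)) \/ (q /\ ~q)))
  30. (((p \/ ((p -> q) \/ q)) /\ (~(q \/ q) -> ((p -> q) -> ~p))) -> ~(~p \/ (q \/ (p /\ q))))
  31. ((~((q -> p) -> (p \/ q)) -> (((q -> q) /\ (q \/ q)) \/ (q /\ ~q))) \/ ((p \/ p) -> (~~q /\ ~~q)))
  32. (((~((q -> p) -> (p \/ q)) -> (((q -> q) /\ (q \/ q)) \/ (q /\ ~q))) \/ ((p \/ p) -> (~~q /\ ~~q))) /\ (((p \/ ((p -> q) \/ q)) /\ (~(q \/ q) -> ((p -> q) -> ~p))) -> ~(~p \/ (q \/ (p /\ q)))))
Total distinct subformulas = 32

32


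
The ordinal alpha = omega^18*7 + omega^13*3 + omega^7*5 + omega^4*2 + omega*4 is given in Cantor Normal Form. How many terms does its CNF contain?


CNF: omega^18*7 + omega^13*3 + omega^7*5 + omega^4*2 + omega*4
Count the summands separated by '+':
  term 1: omega^18*7
  term 2: omega^13*3
  term 3: omega^7*5
  term 4: omega^4*2
  term 5: omega*4
Total terms = 5

5


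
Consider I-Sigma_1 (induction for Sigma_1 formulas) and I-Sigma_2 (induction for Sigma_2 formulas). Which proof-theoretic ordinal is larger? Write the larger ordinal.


Proof-theoretic ordinal of I-Sigma_1 (induction for Sigma_1 formulas): omega^omega
Proof-theoretic ordinal of I-Sigma_2 (induction for Sigma_2 formulas): omega^(omega^omega)
Comparing: omega^omega < omega^(omega^omega).
The larger ordinal is omega^(omega^omega) (from I-Sigma_2 (induction for Sigma_2 formulas)).

omega^(omega^omega)


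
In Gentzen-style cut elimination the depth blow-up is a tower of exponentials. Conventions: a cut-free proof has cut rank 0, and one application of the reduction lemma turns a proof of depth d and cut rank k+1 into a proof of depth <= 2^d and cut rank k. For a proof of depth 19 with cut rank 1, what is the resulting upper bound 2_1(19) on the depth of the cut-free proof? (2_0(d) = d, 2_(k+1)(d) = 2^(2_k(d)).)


Each rank reduction sends depth d to at most 2^d; cut rank r needs r reductions.
2_0(19) = 19
2_1(19) = 2^19 = 524288
Cut-free depth bound = 524288

524288


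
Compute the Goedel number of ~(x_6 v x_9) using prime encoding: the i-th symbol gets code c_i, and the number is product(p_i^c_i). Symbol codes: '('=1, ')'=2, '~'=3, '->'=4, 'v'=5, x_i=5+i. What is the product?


Formula: ~(x_6 v x_9)
Symbol codes: [3, 1, 11, 5, 14, 2]
Primes: [2, 3, 5, 7, 11, 13]
p_1^3 = 2^3 = 8
p_2^1 = 3^1 = 3
p_3^11 = 5^11 = 48828125
p_4^5 = 7^5 = 16807
p_5^14 = 11^14 = 379749833583241
p_6^2 = 13^2 = 169
Product = 1264025357300000181214453125000

1264025357300000181214453125000


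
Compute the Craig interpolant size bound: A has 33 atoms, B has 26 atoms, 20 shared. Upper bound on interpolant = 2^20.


Shared atoms = 20
Craig interpolant size bound = 2^20
= 1048576

1048576


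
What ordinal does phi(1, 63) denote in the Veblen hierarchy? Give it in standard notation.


phi(1, 63):
phi(1, beta) = epsilon_beta (the beta-th epsilon number).
phi(1, 63) = epsilon_63

epsilon_63


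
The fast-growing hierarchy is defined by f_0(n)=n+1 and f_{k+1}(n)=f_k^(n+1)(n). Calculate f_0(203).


f_0(203) = 203 + 1 = 204

204


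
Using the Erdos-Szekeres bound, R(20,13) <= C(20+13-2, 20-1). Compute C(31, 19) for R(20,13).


R(20,13) <= C(20+13-2, 20-1) = C(31, 19)
C(31, 19) = 31! / (19! * 12!)
= 141120525

141120525


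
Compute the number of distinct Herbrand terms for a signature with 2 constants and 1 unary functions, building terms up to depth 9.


Herbrand terms by depth:
Depth 0: 2 constants
Depth 1: 2 new terms (running total: 4)
Depth 2: 2 new terms (running total: 6)
Depth 3: 2 new terms (running total: 8)
Depth 4: 2 new terms (running total: 10)
Depth 5: 2 new terms (running total: 12)
Depth 6: 2 new terms (running total: 14)
Depth 7: 2 new terms (running total: 16)
Depth 8: 2 new terms (running total: 18)
Depth 9: 2 new terms (running total: 20)
Total distinct ground terms = 20

20


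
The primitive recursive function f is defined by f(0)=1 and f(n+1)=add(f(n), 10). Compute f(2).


f(0) = 1
f(1) = add(f(0), 10) = add(1, 10) = 11
f(2) = add(f(1), 10) = add(11, 10) = 21


21


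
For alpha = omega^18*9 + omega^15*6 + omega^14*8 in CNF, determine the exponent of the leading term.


CNF: omega^18*9 + omega^15*6 + omega^14*8
The leading term is omega^18*9, which has exponent 18.

18


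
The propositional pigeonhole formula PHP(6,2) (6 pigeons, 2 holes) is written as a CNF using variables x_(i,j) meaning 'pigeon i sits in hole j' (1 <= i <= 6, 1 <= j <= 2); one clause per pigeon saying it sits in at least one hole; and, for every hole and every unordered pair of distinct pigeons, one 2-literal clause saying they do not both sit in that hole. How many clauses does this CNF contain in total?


PHP(6,2): 6 pigeons, 2 holes, 6*2 = 12 variables.
- pigeon clauses: one per pigeon -> 6 clauses
- hole clauses: 2 holes * C(6,2) = 2 * 15 -> 30 clauses
Total clauses = 6 + 30 = 36

36


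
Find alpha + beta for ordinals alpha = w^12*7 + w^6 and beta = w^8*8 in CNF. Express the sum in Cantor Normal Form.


Ordinal addition (w^12*7 + w^6) + w^8*8:
alpha's leading term has exponent 12 > beta's exponent 8, so it survives.
alpha's tail term has exponent 6 < beta's exponent 8, so it is absorbed by beta.
In ordinal addition, any term followed by a strictly larger-exponent term is absorbed.
Result = w^12*7 + w^8*8

w^12*7 + w^8*8


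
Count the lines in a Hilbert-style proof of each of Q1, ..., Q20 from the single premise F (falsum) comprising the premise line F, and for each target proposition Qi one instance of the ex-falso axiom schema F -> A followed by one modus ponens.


Ex falso, line by line:
- 1 premise line (F)
- 20 targets, each needing 1 axiom instance (F -> Qi) + 1 MP = 2 lines: 2 * 20 = 40
Total = 1 + 40 = 41 lines.

41


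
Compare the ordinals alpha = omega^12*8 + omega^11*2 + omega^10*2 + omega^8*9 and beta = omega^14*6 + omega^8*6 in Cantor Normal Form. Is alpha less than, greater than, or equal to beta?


Compare term by term from highest exponent:
alpha = omega^12*8 + omega^11*2 + omega^10*2 + omega^8*9
beta = omega^14*6 + omega^8*6
Term 1: alpha has omega^12*8, beta has omega^14*6
Term 2: alpha has omega^11*2, beta has omega^8*6
Term 3: alpha has omega^10*2, beta has omega^0*0
Term 4: alpha has omega^8*9, beta has omega^0*0
Result: alpha < beta

alpha < beta


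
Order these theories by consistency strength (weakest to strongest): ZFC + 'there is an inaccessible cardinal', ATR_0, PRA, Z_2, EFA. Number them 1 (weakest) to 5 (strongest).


Ordering by consistency strength:
1. EFA
2. PRA
3. ATR_0
4. Z_2
5. ZFC + 'there is an inaccessible cardinal'


ZFC + 'there is an inaccessible cardinal'=5, ATR_0=3, PRA=2, Z_2=4, EFA=1


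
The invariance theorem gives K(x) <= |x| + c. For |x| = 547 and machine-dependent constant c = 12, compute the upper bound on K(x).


K(x) <= |x| + c = 547 + 12 = 559

559


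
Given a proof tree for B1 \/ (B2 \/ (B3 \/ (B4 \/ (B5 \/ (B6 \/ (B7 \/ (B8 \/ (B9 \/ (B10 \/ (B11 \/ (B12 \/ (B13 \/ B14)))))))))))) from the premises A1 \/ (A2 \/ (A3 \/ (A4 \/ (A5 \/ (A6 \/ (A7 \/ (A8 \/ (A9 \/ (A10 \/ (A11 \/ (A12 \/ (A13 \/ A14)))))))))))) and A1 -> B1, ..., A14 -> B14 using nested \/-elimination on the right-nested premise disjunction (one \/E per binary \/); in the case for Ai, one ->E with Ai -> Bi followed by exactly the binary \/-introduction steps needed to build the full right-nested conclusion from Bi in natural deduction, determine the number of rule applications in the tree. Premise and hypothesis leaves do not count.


Constructive dilemma with 14 branches, all disjunctions right-nested:
- \/E: the premise has 13 binary \/, each eliminated once: 13 nodes.
- ->E: one per case (Ai with Ai -> Bi gives Bi): 14 nodes.
- \/I: in case i < n, Bi needs 1 step to form Bi \/ (B(i+1) \/ ...) and then i-1 steps to prepend B(i-1), ..., B1, i.e. i steps; in case i = n, B14 needs 13 prepend steps.
  \/I total = (1 + 2 + ... + 13) + 13 = 91 + 13 = 104 nodes.
Total = 13 + 14 + 104 = 131

131


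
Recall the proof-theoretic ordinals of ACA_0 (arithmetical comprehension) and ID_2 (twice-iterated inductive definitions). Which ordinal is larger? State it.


Proof-theoretic ordinal of ACA_0 (arithmetical comprehension): epsilon_0
Proof-theoretic ordinal of ID_2 (twice-iterated inductive definitions): psi_0(epsilon_{Omega_2+1})
Comparing: epsilon_0 < psi_0(epsilon_{Omega_2+1}).
The larger ordinal is psi_0(epsilon_{Omega_2+1}) (from ID_2 (twice-iterated inductive definitions)).

psi_0(epsilon_{Omega_2+1})


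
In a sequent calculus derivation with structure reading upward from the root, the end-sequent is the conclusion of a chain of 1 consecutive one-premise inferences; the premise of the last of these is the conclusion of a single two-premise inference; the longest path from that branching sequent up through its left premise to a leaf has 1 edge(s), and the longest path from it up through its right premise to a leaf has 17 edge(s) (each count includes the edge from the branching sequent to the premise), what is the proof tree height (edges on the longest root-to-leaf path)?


Longest path through the left premise: 1 edges (measured from the branching sequent)
Longest path through the right premise: 17 edges
Height of the subtree rooted at the branching sequent: max(1, 17) = 17
The branching sequent sits 1 edges above the root (the chain of one-premise inferences), so height = 17 + 1 = 18

18


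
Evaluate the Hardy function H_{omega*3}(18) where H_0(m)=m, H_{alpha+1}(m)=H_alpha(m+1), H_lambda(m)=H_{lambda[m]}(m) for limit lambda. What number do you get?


H_{omega*3}(18):
For the Hardy hierarchy, H_{omega*k}(n) = 2^k * n.
2^3 = 8.
8 * 18 = 144

144


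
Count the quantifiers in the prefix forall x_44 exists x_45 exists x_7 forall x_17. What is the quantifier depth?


Quantifier prefix has 4 quantifier symbols.
Quantifier depth = 4

4


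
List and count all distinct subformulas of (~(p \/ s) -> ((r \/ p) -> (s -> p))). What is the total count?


Formula: (~(p \/ s) -> ((r \/ p) -> (s -> p)))
Subformulas found:
  1. s
  2. r
  3. p
  4. (s -> p)
  5. (p \/ s)
  6. (r \/ p)
  7. ~(p \/ s)
  8. ((r \/ p) -> (s -> p))
  9. (~(p \/ s) -> ((r \/ p) -> (s -> p)))
Total distinct subformulas = 9

9


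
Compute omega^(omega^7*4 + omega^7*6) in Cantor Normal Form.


omega^(omega^7*4 + omega^7*6):
Both terms of the exponent have the same exponent 7, so they merge: omega^7*4 + omega^7*6 = omega^7*(4+6) = omega^7*10.
omega raised to a CNF ordinal is a single CNF term: Result = omega^(omega^7*10)

omega^(omega^7*10)


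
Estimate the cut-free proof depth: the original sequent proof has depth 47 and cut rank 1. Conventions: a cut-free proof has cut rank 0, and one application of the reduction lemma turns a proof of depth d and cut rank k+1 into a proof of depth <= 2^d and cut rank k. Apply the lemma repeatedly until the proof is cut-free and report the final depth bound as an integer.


Each rank reduction sends depth d to at most 2^d; cut rank r needs r reductions.
2_0(47) = 47
2_1(47) = 2^47 = 140737488355328
Cut-free depth bound = 140737488355328

140737488355328
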